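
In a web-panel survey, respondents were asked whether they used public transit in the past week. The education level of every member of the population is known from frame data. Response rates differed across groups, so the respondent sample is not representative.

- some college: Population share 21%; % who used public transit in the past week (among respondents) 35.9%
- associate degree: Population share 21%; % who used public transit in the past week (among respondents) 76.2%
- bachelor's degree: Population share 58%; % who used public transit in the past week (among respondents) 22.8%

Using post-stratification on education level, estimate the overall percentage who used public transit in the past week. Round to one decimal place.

Weight each group's respondent value by its population share:
  some college: 0.21 × 35.9 = 7.539
  associate degree: 0.21 × 76.2 = 16.002
  bachelor's degree: 0.58 × 22.8 = 13.224
Post-stratified estimate = 36.765 → 36.8%.

36.8%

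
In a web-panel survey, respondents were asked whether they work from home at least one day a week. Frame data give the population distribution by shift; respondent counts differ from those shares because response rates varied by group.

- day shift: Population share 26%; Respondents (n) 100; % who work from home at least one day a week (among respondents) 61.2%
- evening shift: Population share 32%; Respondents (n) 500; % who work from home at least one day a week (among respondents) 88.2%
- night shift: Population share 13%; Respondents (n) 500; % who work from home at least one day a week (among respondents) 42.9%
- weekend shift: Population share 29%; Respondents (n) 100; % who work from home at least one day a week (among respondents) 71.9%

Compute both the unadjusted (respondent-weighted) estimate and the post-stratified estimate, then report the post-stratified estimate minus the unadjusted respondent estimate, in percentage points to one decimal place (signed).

Naive respondent-only estimate (weights = respondent counts):
  (100/1200)×61.2 + (500/1200)×88.2 + (500/1200)×42.9 + (100/1200)×71.9 = 65.7167%
Post-stratifying to population shares instead:
  0.26×61.2 + 0.32×88.2 + 0.13×42.9 + 0.29×71.9 = 70.564%
Difference = 70.564 − 65.7167 = 4.8473 pp.

+4.8 percentage points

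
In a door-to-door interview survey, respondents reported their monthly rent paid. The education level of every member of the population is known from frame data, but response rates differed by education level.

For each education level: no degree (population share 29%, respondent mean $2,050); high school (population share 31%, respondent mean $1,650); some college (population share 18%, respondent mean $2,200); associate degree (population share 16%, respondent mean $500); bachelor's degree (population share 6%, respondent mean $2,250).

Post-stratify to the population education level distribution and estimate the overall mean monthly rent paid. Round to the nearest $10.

$1,720

Reweight to the known education level distribution:
  no degree: 0.29 × 2050 = 594.5
  high school: 0.31 × 1650 = 511.5
  some college: 0.18 × 2200 = 396
  associate degree: 0.16 × 500 = 80
  bachelor's degree: 0.06 × 2250 = 135
Post-stratified estimate = 1717 → $1,720.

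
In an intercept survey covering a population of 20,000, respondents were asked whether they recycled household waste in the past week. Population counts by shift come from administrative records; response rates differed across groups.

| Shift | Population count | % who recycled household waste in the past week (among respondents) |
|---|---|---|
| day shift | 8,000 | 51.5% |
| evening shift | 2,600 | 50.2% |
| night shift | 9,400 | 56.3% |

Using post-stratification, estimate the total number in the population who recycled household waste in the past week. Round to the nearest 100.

10,700

Each cell contributes its population count × the respondent rate:
  day shift: 8,000 × 51.5% = 4120
  evening shift: 2,600 × 50.2% = 1305.2
  night shift: 9,400 × 56.3% = 5292.2
Estimated total = 10717.4 → 10,700.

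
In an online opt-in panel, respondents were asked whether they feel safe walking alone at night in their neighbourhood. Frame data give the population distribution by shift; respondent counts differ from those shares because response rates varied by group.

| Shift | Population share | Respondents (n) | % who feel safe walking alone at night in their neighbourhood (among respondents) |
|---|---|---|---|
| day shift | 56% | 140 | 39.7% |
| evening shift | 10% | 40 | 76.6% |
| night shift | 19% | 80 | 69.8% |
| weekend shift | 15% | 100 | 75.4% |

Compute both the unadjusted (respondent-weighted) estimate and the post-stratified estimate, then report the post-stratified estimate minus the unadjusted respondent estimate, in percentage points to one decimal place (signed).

-5.9 percentage points

Naive respondent-only estimate (weights = respondent counts):
  (140/360)×39.7 + (40/360)×76.6 + (80/360)×69.8 + (100/360)×75.4 = 60.4056%
Reweighting by population shift shares:
  0.56×39.7 + 0.1×76.6 + 0.19×69.8 + 0.15×75.4 = 54.464%
Difference = 54.464 − 60.4056 = -5.9416 pp.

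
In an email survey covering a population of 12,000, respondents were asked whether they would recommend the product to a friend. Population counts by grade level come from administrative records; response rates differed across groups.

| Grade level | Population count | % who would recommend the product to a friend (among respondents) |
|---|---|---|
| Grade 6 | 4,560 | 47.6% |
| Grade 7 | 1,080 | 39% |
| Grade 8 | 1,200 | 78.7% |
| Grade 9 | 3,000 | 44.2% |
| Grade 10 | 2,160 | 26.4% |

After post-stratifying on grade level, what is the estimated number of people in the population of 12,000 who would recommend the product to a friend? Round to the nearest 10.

Estimated count per cell = population count × respondent percentage:
  Grade 6: 4,560 × 47.6% = 2170.56
  Grade 7: 1,080 × 39% = 421.2
  Grade 8: 1,200 × 78.7% = 944.4
  Grade 9: 3,000 × 44.2% = 1326
  Grade 10: 2,160 × 26.4% = 570.24
Estimated total = 5432.4 → 5,430.

5,430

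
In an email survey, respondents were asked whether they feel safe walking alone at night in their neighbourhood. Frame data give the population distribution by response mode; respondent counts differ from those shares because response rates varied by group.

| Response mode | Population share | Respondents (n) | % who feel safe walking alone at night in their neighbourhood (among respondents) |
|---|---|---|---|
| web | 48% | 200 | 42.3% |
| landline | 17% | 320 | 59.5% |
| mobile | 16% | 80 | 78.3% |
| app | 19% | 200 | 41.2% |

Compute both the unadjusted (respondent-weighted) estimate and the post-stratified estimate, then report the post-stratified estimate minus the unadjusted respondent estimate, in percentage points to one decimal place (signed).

Without adjustment, the pooled respondent share is:
  (200/800)×42.3 + (320/800)×59.5 + (80/800)×78.3 + (200/800)×41.2 = 52.505%
Reweighting by population response mode shares:
  0.48×42.3 + 0.17×59.5 + 0.16×78.3 + 0.19×41.2 = 50.775%
Difference = 50.775 − 52.505 = -1.73 pp.

-1.7 percentage points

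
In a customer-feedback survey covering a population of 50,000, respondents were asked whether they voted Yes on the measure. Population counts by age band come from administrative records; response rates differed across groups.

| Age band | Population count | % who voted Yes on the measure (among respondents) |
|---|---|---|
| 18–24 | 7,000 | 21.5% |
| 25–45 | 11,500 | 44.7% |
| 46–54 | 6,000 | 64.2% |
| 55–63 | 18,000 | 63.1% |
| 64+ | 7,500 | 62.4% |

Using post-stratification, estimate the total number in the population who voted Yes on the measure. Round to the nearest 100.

Estimated count per cell = population count × respondent percentage:
  18–24: 7,000 × 21.5% = 1505
  25–45: 11,500 × 44.7% = 5140.5
  46–54: 6,000 × 64.2% = 3852
  55–63: 18,000 × 63.1% = 11,358
  64+: 7,500 × 62.4% = 4680
Estimated total = 26535.5 → 26,500.

26,500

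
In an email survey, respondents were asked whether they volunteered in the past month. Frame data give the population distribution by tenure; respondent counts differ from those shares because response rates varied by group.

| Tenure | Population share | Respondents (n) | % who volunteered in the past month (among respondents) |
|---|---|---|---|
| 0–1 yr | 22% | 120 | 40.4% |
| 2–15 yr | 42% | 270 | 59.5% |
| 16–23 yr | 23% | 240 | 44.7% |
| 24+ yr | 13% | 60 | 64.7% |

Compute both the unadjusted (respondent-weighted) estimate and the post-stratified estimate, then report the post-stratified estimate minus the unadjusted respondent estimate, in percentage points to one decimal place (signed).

+1.1 percentage points

Unadjusted (pooled respondent) estimate weights by respondent counts:
  (120/690)×40.4 + (270/690)×59.5 + (240/690)×44.7 + (60/690)×64.7 = 51.4826%
Post-stratifying to population shares instead:
  0.22×40.4 + 0.42×59.5 + 0.23×44.7 + 0.13×64.7 = 52.57%
Difference = 52.57 − 51.4826 = 1.0874 pp.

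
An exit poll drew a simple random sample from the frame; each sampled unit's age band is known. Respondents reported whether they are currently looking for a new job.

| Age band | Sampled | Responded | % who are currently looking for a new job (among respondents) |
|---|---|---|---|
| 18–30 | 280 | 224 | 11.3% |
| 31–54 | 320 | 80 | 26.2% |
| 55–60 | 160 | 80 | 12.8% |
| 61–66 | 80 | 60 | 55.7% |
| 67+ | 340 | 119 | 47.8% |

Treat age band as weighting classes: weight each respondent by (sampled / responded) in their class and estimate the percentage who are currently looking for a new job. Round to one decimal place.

29.1%

Response rates by class: 18–30 224/280 = 80%, 31–54 80/320 = 25%, 55–60 80/160 = 50%, 61–66 60/80 = 75%, 67+ 119/340 = 35%.
Weighting each respondent by the inverse class response rate inflates each class back to its sampled size, so the class weight is n_sampled:
  18–30: 280 × 11.3 = 3164
  31–54: 320 × 26.2 = 8384
  55–60: 160 × 12.8 = 2048
  61–66: 80 × 55.7 = 4456
  67+: 340 × 47.8 = 16252
Adjusted estimate = 34,304 / 1,180 = 29.0712 → 29.1%.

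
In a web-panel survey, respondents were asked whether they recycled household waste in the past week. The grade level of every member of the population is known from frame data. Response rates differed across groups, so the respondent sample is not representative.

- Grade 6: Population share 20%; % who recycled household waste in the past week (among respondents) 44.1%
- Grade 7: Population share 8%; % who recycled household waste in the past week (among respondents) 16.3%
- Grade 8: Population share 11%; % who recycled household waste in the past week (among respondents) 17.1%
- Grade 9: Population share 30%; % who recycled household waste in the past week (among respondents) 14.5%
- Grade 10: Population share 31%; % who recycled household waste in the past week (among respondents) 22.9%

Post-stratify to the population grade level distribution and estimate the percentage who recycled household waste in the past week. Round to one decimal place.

23.5%

Reweight to the known grade level distribution:
  Grade 6: 0.2 × 44.1 = 8.82
  Grade 7: 0.08 × 16.3 = 1.304
  Grade 8: 0.11 × 17.1 = 1.881
  Grade 9: 0.3 × 14.5 = 4.35
  Grade 10: 0.31 × 22.9 = 7.099
Post-stratified estimate = 23.454 → 23.5%.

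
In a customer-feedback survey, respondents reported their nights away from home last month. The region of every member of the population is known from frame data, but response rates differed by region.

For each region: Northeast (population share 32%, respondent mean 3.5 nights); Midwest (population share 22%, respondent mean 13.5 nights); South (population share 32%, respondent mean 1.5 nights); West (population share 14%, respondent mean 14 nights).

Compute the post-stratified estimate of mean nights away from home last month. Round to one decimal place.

6.5

Weight each group's respondent value by its population share:
  Northeast: 0.32 × 3.5 = 1.12
  Midwest: 0.22 × 13.5 = 2.97
  South: 0.32 × 1.5 = 0.48
  West: 0.14 × 14 = 1.96
Post-stratified estimate = 6.53 → 6.5.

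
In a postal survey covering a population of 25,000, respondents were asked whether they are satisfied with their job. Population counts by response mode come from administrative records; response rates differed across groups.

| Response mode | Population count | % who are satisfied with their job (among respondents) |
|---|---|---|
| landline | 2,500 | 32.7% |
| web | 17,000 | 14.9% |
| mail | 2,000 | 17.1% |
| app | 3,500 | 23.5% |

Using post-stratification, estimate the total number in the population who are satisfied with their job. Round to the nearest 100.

4,500

Estimated count per cell = population count × respondent percentage:
  landline: 2,500 × 32.7% = 817.5
  web: 17,000 × 14.9% = 2533
  mail: 2,000 × 17.1% = 342
  app: 3,500 × 23.5% = 822.5
Estimated total = 4515 → 4,500.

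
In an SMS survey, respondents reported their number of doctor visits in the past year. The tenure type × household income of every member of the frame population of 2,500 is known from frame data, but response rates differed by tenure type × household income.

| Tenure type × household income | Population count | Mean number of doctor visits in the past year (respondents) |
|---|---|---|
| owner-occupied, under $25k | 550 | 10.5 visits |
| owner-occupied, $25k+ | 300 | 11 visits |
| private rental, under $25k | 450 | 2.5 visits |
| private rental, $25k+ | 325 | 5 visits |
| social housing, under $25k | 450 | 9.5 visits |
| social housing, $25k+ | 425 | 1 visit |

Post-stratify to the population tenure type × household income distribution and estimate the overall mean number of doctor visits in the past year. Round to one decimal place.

6.6

Post-stratification weights by population share, not respondent share:
  owner-occupied, under $25k: (550/2,500) × 10.5 = 2.31
  owner-occupied, $25k+: (300/2,500) × 11 = 1.32
  private rental, under $25k: (450/2,500) × 2.5 = 0.45
  private rental, $25k+: (325/2,500) × 5 = 0.65
  social housing, under $25k: (450/2,500) × 9.5 = 1.71
  social housing, $25k+: (425/2,500) × 1 = 0.17
Post-stratified estimate = 6.61 → 6.6.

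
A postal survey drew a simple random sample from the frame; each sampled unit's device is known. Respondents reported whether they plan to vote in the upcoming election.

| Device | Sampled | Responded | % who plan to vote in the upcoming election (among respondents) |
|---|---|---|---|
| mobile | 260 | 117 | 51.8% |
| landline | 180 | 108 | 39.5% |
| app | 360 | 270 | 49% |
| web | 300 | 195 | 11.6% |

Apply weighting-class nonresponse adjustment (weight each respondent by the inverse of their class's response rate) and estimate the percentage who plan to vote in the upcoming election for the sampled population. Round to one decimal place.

37.9%

Response rates by class: mobile 117/260 = 45%, landline 108/180 = 60%, app 270/360 = 75%, web 195/300 = 65%.
Inverse-response-rate weighting restores each class to its sampled count, so class totals weight by n_sampled:
  mobile: 260 × 51.8 = 13,468
  landline: 180 × 39.5 = 7110
  app: 360 × 49 = 17,640
  web: 300 × 11.6 = 3480
Adjusted estimate = 41,698 / 1,100 = 37.9073 → 37.9%.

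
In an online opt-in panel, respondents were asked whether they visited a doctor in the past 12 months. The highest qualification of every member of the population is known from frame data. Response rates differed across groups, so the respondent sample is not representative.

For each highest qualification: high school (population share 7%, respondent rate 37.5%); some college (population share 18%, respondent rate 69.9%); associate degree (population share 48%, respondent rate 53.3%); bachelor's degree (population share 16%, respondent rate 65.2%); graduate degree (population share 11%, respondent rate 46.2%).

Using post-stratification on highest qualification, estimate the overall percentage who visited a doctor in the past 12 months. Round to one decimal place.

Post-stratification weights by population share, not respondent share:
  high school: 0.07 × 37.5 = 2.625
  some college: 0.18 × 69.9 = 12.582
  associate degree: 0.48 × 53.3 = 25.584
  bachelor's degree: 0.16 × 65.2 = 10.432
  graduate degree: 0.11 × 46.2 = 5.082
Post-stratified estimate = 56.305 → 56.3%.

56.3%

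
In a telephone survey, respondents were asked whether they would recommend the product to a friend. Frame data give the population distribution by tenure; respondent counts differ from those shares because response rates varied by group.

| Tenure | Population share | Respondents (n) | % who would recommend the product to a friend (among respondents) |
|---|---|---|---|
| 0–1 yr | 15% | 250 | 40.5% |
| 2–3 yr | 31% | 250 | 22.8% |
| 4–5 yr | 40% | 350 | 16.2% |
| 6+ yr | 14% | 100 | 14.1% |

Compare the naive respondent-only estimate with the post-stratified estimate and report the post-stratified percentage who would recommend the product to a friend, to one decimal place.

21.6%

Naive respondent-only estimate (weights = respondent counts):
  (250/950)×40.5 + (250/950)×22.8 + (350/950)×16.2 + (100/950)×14.1 = 24.1105%
Reweighting by population tenure shares:
  0.15×40.5 + 0.31×22.8 + 0.4×16.2 + 0.14×14.1 = 21.597%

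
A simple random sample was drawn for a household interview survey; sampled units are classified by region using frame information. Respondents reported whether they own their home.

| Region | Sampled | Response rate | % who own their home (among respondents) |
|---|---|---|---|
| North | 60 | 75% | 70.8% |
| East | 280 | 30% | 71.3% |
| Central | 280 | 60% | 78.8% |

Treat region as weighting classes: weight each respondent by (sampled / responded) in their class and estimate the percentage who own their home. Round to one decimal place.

74.6%

Weighting each respondent by the inverse class response rate inflates each class back to its sampled size, so the class weight is n_sampled:
  North: 60 × 70.8 = 4248
  East: 280 × 71.3 = 19,964
  Central: 280 × 78.8 = 22,064
Adjusted estimate = 46,276 / 620 = 74.6387 → 74.6%.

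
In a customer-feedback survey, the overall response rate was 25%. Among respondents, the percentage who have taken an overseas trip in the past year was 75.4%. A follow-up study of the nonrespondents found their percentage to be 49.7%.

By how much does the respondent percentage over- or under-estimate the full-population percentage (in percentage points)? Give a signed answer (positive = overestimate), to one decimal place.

+19.3 percentage points

Nonresponse fraction = 1 − 0.25 = 0.75.
Bias = (nonresponse fraction) × (respondent percentage − nonrespondent percentage)
     = 0.75 × (75.4 − 49.7) = 0.75 × 25.7 = 19.275.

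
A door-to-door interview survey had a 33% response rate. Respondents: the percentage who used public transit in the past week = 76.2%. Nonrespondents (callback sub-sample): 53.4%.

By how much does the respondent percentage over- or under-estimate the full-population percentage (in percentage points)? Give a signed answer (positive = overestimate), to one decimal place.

Nonresponse fraction = 1 − 0.33 = 0.67.
Bias = (nonresponse fraction) × (respondent percentage − nonrespondent percentage)
     = 0.67 × (76.2 − 53.4) = 0.67 × 22.8 = 15.276.

+15.3 percentage points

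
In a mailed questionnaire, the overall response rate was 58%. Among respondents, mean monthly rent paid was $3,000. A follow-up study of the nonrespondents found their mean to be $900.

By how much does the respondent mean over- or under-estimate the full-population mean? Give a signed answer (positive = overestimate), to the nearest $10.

+$880

Nonresponse fraction = 1 − 0.58 = 0.42.
Bias = (nonresponse fraction) × (respondent mean − nonrespondent mean)
     = 0.42 × (3000 − 900) = 0.42 × 2100 = 882.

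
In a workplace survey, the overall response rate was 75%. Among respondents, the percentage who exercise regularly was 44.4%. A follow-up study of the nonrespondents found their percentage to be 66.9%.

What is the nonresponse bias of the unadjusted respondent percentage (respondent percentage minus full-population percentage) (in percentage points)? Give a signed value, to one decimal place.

Nonresponse fraction = 1 − 0.75 = 0.25.
Bias = (nonresponse fraction) × (respondent percentage − nonrespondent percentage)
     = 0.25 × (44.4 − 66.9) = 0.25 × -22.5 = -5.625.

-5.6 percentage points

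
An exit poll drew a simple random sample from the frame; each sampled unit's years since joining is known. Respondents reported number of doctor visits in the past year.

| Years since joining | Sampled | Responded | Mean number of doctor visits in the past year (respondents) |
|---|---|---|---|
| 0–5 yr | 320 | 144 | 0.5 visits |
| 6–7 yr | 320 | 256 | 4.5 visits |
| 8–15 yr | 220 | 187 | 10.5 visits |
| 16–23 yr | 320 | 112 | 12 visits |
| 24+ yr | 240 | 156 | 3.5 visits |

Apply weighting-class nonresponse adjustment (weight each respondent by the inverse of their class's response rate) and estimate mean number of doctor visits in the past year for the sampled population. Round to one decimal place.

6.0

Response rates by class: 0–5 yr 144/320 = 45%, 6–7 yr 256/320 = 80%, 8–15 yr 187/220 = 85%, 16–23 yr 112/320 = 35%, 24+ yr 156/240 = 65%.
Each respondent's weight = sampled/responded in their class; summing within a class gives n_sampled, so:
  0–5 yr: 320 × 0.5 = 160
  6–7 yr: 320 × 4.5 = 1440
  8–15 yr: 220 × 10.5 = 2310
  16–23 yr: 320 × 12 = 3840
  24+ yr: 240 × 3.5 = 840
Adjusted estimate = 8590 / 1,420 = 6.0493 → 6.0.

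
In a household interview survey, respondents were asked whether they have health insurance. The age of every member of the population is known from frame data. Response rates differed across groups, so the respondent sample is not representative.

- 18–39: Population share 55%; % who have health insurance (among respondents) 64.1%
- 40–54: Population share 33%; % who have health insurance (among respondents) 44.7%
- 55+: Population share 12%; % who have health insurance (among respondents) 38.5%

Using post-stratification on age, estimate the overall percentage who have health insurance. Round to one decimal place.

Each cell contributes population-share × respondent value:
  18–39: 0.55 × 64.1 = 35.255
  40–54: 0.33 × 44.7 = 14.751
  55+: 0.12 × 38.5 = 4.62
Post-stratified estimate = 54.626 → 54.6%.

54.6%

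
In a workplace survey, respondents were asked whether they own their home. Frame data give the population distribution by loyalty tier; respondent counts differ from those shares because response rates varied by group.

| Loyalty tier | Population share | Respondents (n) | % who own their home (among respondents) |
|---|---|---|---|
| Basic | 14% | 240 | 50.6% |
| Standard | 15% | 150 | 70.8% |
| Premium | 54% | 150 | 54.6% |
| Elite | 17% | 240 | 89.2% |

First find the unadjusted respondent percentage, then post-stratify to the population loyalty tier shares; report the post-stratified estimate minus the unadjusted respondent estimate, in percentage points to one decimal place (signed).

-4.8 percentage points

Without adjustment, the pooled respondent share is:
  (240/780)×50.6 + (150/780)×70.8 + (150/780)×54.6 + (240/780)×89.2 = 67.1308%
Post-stratified estimate weights by population shares:
  0.14×50.6 + 0.15×70.8 + 0.54×54.6 + 0.17×89.2 = 62.352%
Difference = 62.352 − 67.1308 = -4.7788 pp.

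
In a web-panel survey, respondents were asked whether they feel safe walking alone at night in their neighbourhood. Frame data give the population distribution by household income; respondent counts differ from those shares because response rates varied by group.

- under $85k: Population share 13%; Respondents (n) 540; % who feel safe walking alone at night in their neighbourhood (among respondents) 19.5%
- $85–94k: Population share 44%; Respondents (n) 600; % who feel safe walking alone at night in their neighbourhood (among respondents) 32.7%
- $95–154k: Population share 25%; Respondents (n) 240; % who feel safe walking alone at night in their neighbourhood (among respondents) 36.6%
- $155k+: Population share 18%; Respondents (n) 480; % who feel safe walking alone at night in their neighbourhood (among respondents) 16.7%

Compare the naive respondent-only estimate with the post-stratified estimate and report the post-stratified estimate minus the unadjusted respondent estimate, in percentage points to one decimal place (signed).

Naive respondent-only estimate (weights = respondent counts):
  (540/1860)×19.5 + (600/1860)×32.7 + (240/1860)×36.6 + (480/1860)×16.7 = 25.2419%
Post-stratifying to population shares instead:
  0.13×19.5 + 0.44×32.7 + 0.25×36.6 + 0.18×16.7 = 29.079%
Difference = 29.079 − 25.2419 = 3.8371 pp.

+3.8 percentage points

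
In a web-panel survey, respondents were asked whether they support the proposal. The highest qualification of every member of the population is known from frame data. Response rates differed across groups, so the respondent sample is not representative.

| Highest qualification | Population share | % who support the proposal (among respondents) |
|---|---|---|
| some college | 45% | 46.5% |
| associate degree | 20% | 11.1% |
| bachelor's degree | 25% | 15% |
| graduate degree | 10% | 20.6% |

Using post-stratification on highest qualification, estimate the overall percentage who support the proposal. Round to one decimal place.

29.0%

Each cell contributes population-share × respondent value:
  some college: 0.45 × 46.5 = 20.925
  associate degree: 0.2 × 11.1 = 2.22
  bachelor's degree: 0.25 × 15 = 3.75
  graduate degree: 0.1 × 20.6 = 2.06
Post-stratified estimate = 28.955 → 29.0%.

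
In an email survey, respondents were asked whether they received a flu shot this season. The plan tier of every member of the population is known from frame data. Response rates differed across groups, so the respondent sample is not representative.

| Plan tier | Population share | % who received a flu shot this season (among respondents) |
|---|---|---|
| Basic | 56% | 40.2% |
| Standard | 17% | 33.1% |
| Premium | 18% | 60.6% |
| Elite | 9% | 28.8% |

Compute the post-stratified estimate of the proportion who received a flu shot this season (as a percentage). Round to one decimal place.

41.6%

Each cell contributes population-share × respondent value:
  Basic: 0.56 × 40.2 = 22.512
  Standard: 0.17 × 33.1 = 5.627
  Premium: 0.18 × 60.6 = 10.908
  Elite: 0.09 × 28.8 = 2.592
Post-stratified estimate = 41.639 → 41.6%.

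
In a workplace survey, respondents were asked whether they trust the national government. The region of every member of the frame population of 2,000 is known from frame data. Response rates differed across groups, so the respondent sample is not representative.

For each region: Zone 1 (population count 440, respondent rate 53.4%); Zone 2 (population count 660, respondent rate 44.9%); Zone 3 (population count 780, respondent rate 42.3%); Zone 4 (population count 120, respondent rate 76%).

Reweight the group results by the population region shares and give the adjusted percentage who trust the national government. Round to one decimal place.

Post-stratification weights by population share, not respondent share:
  Zone 1: (440/2,000) × 53.4 = 11.748
  Zone 2: (660/2,000) × 44.9 = 14.817
  Zone 3: (780/2,000) × 42.3 = 16.497
  Zone 4: (120/2,000) × 76 = 4.56
Post-stratified estimate = 47.622 → 47.6%.

47.6%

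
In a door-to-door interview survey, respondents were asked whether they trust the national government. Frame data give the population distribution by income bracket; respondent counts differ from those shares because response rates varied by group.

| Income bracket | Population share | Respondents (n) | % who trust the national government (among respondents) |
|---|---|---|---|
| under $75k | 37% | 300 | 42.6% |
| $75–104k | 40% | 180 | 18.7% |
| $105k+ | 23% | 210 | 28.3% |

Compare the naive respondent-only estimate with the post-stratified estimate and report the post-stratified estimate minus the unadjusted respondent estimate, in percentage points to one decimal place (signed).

-2.3 percentage points

Without adjustment, the pooled respondent share is:
  (300/690)×42.6 + (180/690)×18.7 + (210/690)×28.3 = 32.013%
Reweighting by population income bracket shares:
  0.37×42.6 + 0.4×18.7 + 0.23×28.3 = 29.751%
Difference = 29.751 − 32.013 = -2.262 pp.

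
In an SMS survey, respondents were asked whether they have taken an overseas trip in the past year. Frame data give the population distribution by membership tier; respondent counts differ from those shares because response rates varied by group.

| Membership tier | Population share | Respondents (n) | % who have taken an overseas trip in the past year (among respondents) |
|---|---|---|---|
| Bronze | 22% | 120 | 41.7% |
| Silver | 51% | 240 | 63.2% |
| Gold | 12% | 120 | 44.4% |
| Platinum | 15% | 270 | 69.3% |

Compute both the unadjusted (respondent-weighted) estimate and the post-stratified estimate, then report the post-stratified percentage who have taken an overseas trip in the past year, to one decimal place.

57.1%

Without adjustment, the pooled respondent share is:
  (120/750)×41.7 + (240/750)×63.2 + (120/750)×44.4 + (270/750)×69.3 = 58.948%
Post-stratified estimate weights by population shares:
  0.22×41.7 + 0.51×63.2 + 0.12×44.4 + 0.15×69.3 = 57.129%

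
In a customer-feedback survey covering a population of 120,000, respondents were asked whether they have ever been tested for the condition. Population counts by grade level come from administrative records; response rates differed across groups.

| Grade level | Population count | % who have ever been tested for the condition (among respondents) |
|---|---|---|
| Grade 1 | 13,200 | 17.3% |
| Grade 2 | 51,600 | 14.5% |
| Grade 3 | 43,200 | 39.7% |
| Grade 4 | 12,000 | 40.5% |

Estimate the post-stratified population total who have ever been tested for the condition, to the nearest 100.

31,800

Estimated count per cell = population count × respondent percentage:
  Grade 1: 13,200 × 17.3% = 2283.6
  Grade 2: 51,600 × 14.5% = 7482
  Grade 3: 43,200 × 39.7% = 17150.4
  Grade 4: 12,000 × 40.5% = 4860
Estimated total = 31,776 → 31,800.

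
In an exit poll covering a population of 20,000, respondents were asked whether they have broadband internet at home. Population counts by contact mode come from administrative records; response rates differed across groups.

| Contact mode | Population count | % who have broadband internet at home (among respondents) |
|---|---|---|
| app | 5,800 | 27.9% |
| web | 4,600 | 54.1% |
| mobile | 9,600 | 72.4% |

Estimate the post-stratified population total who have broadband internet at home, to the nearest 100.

11,100

Each cell contributes its population count × the respondent rate:
  app: 5,800 × 27.9% = 1618.2
  web: 4,600 × 54.1% = 2488.6
  mobile: 9,600 × 72.4% = 6950.4
Estimated total = 11057.2 → 11,100.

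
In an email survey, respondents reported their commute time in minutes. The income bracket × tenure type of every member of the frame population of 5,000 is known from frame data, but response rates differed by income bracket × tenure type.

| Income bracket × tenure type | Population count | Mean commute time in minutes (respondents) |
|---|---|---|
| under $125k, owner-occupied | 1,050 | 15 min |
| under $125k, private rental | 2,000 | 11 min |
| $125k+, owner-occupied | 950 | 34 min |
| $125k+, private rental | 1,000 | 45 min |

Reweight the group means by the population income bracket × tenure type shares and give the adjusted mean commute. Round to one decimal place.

Reweight to the known income bracket × tenure type distribution:
  under $125k, owner-occupied: (1,050/5,000) × 15 = 3.15
  under $125k, private rental: (2,000/5,000) × 11 = 4.4
  $125k+, owner-occupied: (950/5,000) × 34 = 6.46
  $125k+, private rental: (1,000/5,000) × 45 = 9
Post-stratified estimate = 23.01 → 23.0.

23.0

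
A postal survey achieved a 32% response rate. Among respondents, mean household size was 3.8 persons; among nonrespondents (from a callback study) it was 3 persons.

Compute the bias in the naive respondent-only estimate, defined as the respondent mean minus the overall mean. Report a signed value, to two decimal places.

+0.54

Nonresponse fraction = 1 − 0.32 = 0.68.
Bias = (nonresponse fraction) × (respondent mean − nonrespondent mean)
     = 0.68 × (3.8 − 3) = 0.68 × 0.8 = 0.544.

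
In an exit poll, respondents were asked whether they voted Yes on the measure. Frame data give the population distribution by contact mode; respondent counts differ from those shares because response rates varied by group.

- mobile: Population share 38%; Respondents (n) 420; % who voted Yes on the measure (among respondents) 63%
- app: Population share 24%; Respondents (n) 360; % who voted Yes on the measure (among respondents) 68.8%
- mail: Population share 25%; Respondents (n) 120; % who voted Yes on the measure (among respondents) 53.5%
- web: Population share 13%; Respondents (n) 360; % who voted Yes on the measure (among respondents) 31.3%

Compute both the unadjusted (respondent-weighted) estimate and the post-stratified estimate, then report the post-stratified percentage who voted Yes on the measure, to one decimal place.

57.9%

Unadjusted (pooled respondent) estimate weights by respondent counts:
  (420/1260)×63 + (360/1260)×68.8 + (120/1260)×53.5 + (360/1260)×31.3 = 54.6952%
Post-stratifying to population shares instead:
  0.38×63 + 0.24×68.8 + 0.25×53.5 + 0.13×31.3 = 57.896%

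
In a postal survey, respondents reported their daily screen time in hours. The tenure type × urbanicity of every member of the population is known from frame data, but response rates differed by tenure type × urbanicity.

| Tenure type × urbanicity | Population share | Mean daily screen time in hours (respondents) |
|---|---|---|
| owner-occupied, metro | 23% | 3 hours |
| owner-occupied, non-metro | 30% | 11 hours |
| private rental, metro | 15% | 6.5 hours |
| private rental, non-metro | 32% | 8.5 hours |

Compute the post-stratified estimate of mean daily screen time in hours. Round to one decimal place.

Weight each group's respondent value by its population share:
  owner-occupied, metro: 0.23 × 3 = 0.69
  owner-occupied, non-metro: 0.3 × 11 = 3.3
  private rental, metro: 0.15 × 6.5 = 0.975
  private rental, non-metro: 0.32 × 8.5 = 2.72
Post-stratified estimate = 7.685 → 7.7.

7.7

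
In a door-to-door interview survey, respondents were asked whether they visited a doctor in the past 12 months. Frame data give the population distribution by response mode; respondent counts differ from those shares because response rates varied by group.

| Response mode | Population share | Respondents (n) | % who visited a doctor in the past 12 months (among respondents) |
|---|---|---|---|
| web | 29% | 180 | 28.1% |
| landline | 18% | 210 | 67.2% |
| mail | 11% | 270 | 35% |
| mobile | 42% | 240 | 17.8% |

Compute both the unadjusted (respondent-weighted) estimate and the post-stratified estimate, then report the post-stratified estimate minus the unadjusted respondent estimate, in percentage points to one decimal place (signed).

Unadjusted (pooled respondent) estimate weights by respondent counts:
  (180/900)×28.1 + (210/900)×67.2 + (270/900)×35 + (240/900)×17.8 = 36.5467%
Reweighting by population response mode shares:
  0.29×28.1 + 0.18×67.2 + 0.11×35 + 0.42×17.8 = 31.571%
Difference = 31.571 − 36.5467 = -4.9757 pp.

-5.0 percentage points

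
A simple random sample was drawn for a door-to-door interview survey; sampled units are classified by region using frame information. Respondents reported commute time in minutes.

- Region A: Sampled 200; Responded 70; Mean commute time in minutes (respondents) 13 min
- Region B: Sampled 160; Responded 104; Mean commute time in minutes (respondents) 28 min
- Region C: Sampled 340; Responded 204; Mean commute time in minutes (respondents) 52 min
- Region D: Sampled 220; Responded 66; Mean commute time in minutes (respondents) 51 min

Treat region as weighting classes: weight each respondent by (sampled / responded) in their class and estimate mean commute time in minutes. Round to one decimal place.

39.1

Response rates by class: Region A 70/200 = 35%, Region B 104/160 = 65%, Region C 204/340 = 60%, Region D 66/220 = 30%.
With weight = n_sampled/n_responded per class, the weighted class total is n_sampled:
  Region A: 200 × 13 = 2600
  Region B: 160 × 28 = 4480
  Region C: 340 × 52 = 17,680
  Region D: 220 × 51 = 11,220
Adjusted estimate = 35,980 / 920 = 39.1087 → 39.1.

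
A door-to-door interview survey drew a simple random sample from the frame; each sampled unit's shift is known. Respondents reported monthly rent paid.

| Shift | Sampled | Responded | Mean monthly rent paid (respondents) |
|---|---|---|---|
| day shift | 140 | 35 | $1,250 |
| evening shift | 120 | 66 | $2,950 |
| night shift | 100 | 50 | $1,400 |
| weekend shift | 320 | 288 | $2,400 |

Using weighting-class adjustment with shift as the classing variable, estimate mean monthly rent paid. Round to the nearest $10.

Response rates by class: day shift 35/140 = 25%, evening shift 66/120 = 55%, night shift 50/100 = 50%, weekend shift 288/320 = 90%.
Each respondent's weight = sampled/responded in their class; summing within a class gives n_sampled, so:
  day shift: 140 × 1250 = 175,000
  evening shift: 120 × 2950 = 354,000
  night shift: 100 × 1400 = 140,000
  weekend shift: 320 × 2400 = 768,000
Adjusted estimate = 1,437,000 / 680 = 2113.24 → $2,110.

$2,110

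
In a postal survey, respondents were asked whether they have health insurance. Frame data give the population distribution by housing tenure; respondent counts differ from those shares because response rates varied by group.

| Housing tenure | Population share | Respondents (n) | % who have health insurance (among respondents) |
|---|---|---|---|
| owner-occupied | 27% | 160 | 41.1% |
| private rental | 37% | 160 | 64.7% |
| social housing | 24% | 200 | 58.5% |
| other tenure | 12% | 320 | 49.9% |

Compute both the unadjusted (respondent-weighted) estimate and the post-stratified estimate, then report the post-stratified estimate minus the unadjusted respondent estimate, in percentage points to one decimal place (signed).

Unadjusted (pooled respondent) estimate weights by respondent counts:
  (160/840)×41.1 + (160/840)×64.7 + (200/840)×58.5 + (320/840)×49.9 = 53.0905%
Post-stratifying to population shares instead:
  0.27×41.1 + 0.37×64.7 + 0.24×58.5 + 0.12×49.9 = 55.064%
Difference = 55.064 − 53.0905 = 1.9735 pp.

+2.0 percentage points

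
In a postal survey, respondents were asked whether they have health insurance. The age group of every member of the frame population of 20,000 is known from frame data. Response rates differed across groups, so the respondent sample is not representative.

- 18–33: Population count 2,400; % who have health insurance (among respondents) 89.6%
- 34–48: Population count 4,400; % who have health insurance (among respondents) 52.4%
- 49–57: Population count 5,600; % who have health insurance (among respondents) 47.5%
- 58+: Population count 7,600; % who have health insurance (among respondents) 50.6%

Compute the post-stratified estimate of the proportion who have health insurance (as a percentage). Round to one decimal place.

Post-stratification weights by population share, not respondent share:
  18–33: (2,400/20,000) × 89.6 = 10.752
  34–48: (4,400/20,000) × 52.4 = 11.528
  49–57: (5,600/20,000) × 47.5 = 13.3
  58+: (7,600/20,000) × 50.6 = 19.228
Post-stratified estimate = 54.808 → 54.8%.

54.8%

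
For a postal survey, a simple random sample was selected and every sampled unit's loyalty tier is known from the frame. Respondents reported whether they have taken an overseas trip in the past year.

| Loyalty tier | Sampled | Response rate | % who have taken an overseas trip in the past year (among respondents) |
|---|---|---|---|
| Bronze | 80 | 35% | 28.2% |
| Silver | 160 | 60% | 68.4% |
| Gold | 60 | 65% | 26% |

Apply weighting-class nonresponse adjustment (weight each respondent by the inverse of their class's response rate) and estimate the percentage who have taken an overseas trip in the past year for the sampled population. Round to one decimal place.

With weight = n_sampled/n_responded per class, the weighted class total is n_sampled:
  Bronze: 80 × 28.2 = 2256
  Silver: 160 × 68.4 = 10,944
  Gold: 60 × 26 = 1560
Adjusted estimate = 14,760 / 300 = 49.2 → 49.2%.

49.2%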